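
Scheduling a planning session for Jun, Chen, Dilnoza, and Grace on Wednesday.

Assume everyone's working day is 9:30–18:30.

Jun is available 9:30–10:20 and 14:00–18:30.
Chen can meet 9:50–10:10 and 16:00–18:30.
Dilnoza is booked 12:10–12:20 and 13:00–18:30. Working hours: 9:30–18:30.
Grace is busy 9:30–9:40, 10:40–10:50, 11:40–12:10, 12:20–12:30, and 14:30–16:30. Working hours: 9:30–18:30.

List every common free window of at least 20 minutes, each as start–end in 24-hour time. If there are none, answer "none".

Dilnoza free within 09:30–18:30: 09:30–12:10, 12:20–13:00.
Grace free within 09:30–18:30: 09:40–10:40, 10:50–11:40, 12:10–12:20, 12:30–14:30, 16:30–18:30.
Jun ∩ Chen: 09:50–10:10, 16:00–18:30.
Jun ∩ Chen ∩ Dilnoza: 09:50–10:10.
Jun ∩ Chen ∩ Dilnoza ∩ Grace: 09:50–10:10.
Windows ≥ 20 min: 09:50–10:10.

09:50–10:10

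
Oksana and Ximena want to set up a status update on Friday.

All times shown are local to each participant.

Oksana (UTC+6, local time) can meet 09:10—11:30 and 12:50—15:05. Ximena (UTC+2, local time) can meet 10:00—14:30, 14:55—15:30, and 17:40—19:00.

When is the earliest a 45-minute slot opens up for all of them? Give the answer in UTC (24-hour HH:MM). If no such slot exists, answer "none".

Oksana → UTC: 03:10–05:30, 06:50–09:05.
Ximena → UTC: 08:00–12:30, 12:55–13:30, 15:40–17:00.
Oksana ∩ Ximena: 08:00–09:05.
Windows ≥ 45 min: 08:00–09:05.
Earliest such window starts at 08:00.

08:00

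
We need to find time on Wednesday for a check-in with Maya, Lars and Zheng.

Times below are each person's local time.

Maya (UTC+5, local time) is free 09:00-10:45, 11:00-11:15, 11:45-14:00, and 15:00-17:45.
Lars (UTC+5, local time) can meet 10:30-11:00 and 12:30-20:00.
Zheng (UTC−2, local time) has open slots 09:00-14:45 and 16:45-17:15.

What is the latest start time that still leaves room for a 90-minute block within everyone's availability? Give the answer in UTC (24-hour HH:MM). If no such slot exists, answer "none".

11:15

Maya → UTC: 04:00–05:45, 06:00–06:15, 06:45–09:00, 10:00–12:45.
Lars → UTC: 05:30–06:00, 07:30–15:00.
Zheng → UTC: 11:00–16:45, 18:45–19:15.
Maya ∩ Lars: 05:30–05:45, 07:30–09:00, 10:00–12:45.
Maya ∩ Lars ∩ Zheng: 11:00–12:45.
Windows ≥ 90 min: 11:00–12:45.
Latest start in the last window 11:00–12:45 is 12:45 − 90 min = 11:15.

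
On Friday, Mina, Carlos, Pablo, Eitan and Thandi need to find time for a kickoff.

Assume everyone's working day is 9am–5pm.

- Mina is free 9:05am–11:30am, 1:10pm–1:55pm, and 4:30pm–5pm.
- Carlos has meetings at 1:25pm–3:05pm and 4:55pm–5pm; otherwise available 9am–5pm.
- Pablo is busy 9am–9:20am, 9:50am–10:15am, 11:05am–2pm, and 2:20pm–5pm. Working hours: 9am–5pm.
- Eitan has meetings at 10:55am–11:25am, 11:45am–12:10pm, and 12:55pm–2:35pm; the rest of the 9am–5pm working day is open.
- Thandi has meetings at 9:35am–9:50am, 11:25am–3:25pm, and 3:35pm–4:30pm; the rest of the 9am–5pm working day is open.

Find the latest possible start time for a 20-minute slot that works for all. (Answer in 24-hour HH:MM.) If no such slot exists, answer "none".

10:35

Carlos free within 09:00–17:00: 09:00–13:25, 15:05–16:55.
Pablo free within 09:00–17:00: 09:20–09:50, 10:15–11:05, 14:00–14:20.
Eitan free within 09:00–17:00: 09:00–10:55, 11:25–11:45, 12:10–12:55, 14:35–17:00.
Thandi free within 09:00–17:00: 09:00–09:35, 09:50–11:25, 15:25–15:35, 16:30–17:00.
Mina ∩ Carlos: 09:05–11:30, 13:10–13:25, 16:30–16:55.
Mina ∩ Carlos ∩ Pablo: 09:20–09:50, 10:15–11:05.
Mina ∩ Carlos ∩ Pablo ∩ Eitan: 09:20–09:50, 10:15–10:55.
Mina ∩ Carlos ∩ Pablo ∩ Eitan ∩ Thandi: 09:20–09:35, 10:15–10:55.
Windows ≥ 20 min: 10:15–10:55.
Latest start in the last window 10:15–10:55 is 10:55 − 20 min = 10:35.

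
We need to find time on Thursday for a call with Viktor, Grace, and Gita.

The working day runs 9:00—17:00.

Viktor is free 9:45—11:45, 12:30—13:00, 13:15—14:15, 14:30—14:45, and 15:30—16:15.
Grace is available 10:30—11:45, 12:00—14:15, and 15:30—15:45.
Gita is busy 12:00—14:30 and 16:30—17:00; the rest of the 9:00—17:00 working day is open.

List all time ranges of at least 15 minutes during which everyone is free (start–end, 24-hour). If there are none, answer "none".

10:30–11:45, 15:30–15:45

Gita free within 09:00–17:00: 09:00–12:00, 14:30–16:30.
Viktor ∩ Grace: 10:30–11:45, 12:30–13:00, 13:15–14:15, 15:30–15:45.
Viktor ∩ Grace ∩ Gita: 10:30–11:45, 15:30–15:45.
Windows ≥ 15 min: 10:30–11:45, 15:30–15:45.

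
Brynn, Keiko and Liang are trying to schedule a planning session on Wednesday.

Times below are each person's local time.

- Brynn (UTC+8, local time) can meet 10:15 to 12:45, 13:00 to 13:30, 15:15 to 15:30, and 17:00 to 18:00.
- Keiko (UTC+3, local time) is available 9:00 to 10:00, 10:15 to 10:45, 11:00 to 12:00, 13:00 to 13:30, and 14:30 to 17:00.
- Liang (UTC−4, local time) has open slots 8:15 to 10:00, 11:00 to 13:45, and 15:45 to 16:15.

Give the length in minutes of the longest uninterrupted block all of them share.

Brynn → UTC: 02:15–04:45, 05:00–05:30, 07:15–07:30, 09:00–10:00.
Keiko → UTC: 06:00–07:00, 07:15–07:45, 08:00–09:00, 10:00–10:30, 11:30–14:00.
Liang → UTC: 12:15–14:00, 15:00–17:45, 19:45–20:15.
Brynn ∩ Keiko: 07:15–07:30.
Brynn ∩ Keiko ∩ Liang: (none).
No common window.

0 minutes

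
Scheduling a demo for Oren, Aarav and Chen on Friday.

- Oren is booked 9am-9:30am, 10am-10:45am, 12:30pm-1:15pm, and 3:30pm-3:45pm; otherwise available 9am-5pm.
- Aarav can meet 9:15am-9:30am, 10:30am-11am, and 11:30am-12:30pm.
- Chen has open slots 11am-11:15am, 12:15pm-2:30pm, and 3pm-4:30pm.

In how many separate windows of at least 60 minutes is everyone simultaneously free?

0

Oren free within 09:00–17:00: 09:30–10:00, 10:45–12:30, 13:15–15:30, 15:45–17:00.
Oren ∩ Aarav: 10:45–11:00, 11:30–12:30.
Oren ∩ Aarav ∩ Chen: 12:15–12:30.
Windows ≥ 60 min: (none).
That's 0 windows.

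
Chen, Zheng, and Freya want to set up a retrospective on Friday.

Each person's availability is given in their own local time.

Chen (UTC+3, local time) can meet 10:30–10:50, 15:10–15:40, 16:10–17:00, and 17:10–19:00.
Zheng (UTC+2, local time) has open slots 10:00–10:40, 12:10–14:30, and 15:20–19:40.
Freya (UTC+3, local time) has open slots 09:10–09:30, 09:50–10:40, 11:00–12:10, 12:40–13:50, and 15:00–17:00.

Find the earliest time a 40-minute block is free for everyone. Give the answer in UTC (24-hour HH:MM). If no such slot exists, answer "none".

13:20

Chen → UTC: 07:30–07:50, 12:10–12:40, 13:10–14:00, 14:10–16:00.
Zheng → UTC: 08:00–08:40, 10:10–12:30, 13:20–17:40.
Freya → UTC: 06:10–06:30, 06:50–07:40, 08:00–09:10, 09:40–10:50, 12:00–14:00.
Chen ∩ Zheng: 12:10–12:30, 13:20–14:00, 14:10–16:00.
Chen ∩ Zheng ∩ Freya: 12:10–12:30, 13:20–14:00.
Windows ≥ 40 min: 13:20–14:00.
Earliest such window starts at 13:20.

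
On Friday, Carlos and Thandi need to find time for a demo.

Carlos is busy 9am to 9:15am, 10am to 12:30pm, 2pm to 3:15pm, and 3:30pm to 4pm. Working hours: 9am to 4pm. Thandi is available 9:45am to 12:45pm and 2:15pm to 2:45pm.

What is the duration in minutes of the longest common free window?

15 minutes

Carlos free within 09:00–16:00: 09:15–10:00, 12:30–14:00, 15:15–15:30.
Carlos ∩ Thandi: 09:45–10:00, 12:30–12:45.
Common window lengths: 15, 15 min; longest is 15.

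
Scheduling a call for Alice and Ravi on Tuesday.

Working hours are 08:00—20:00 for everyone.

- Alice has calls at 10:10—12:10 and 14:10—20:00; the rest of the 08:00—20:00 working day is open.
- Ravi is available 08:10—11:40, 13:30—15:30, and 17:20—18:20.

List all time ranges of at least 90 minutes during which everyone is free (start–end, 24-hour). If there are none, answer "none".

08:10–10:10

Alice free within 08:00–20:00: 08:00–10:10, 12:10–14:10.
Alice ∩ Ravi: 08:10–10:10, 13:30–14:10.
Windows ≥ 90 min: 08:10–10:10.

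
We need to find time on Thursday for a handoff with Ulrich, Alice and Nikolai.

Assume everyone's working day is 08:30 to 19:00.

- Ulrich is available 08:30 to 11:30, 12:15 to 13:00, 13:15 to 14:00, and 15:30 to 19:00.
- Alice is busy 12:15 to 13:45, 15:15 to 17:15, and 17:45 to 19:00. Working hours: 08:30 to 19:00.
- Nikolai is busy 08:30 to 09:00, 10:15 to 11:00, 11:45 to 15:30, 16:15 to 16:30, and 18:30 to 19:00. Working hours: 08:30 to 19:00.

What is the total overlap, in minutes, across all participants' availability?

Alice free within 08:30–19:00: 08:30–12:15, 13:45–15:15, 17:15–17:45.
Nikolai free within 08:30–19:00: 09:00–10:15, 11:00–11:45, 15:30–16:15, 16:30–18:30.
Ulrich ∩ Alice: 08:30–11:30, 13:45–14:00, 17:15–17:45.
Ulrich ∩ Alice ∩ Nikolai: 09:00–10:15, 11:00–11:30, 17:15–17:45.
Total common minutes: 75 + 30 + 30 = 135.

135 minutes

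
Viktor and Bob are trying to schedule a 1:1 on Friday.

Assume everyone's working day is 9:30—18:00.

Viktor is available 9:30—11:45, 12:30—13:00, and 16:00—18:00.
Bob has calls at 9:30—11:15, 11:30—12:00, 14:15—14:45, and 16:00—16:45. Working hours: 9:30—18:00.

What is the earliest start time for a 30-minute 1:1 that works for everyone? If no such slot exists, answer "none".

12:30

Bob free within 09:30–18:00: 11:15–11:30, 12:00–14:15, 14:45–16:00, 16:45–18:00.
Viktor ∩ Bob: 11:15–11:30, 12:30–13:00, 16:45–18:00.
Windows ≥ 30 min: 12:30–13:00, 16:45–18:00.
Earliest such window starts at 12:30.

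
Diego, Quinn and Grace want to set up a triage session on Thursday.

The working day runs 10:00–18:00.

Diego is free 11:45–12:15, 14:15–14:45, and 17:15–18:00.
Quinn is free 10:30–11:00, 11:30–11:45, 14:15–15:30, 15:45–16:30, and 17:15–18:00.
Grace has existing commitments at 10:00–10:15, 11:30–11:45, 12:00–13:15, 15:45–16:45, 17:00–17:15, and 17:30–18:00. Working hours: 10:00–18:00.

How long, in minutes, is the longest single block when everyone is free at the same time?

Grace free within 10:00–18:00: 10:15–11:30, 11:45–12:00, 13:15–15:45, 16:45–17:00, 17:15–17:30.
Diego ∩ Quinn: 14:15–14:45, 17:15–18:00.
Diego ∩ Quinn ∩ Grace: 14:15–14:45, 17:15–17:30.
Common window lengths: 30, 15 min; longest is 30.

30 minutes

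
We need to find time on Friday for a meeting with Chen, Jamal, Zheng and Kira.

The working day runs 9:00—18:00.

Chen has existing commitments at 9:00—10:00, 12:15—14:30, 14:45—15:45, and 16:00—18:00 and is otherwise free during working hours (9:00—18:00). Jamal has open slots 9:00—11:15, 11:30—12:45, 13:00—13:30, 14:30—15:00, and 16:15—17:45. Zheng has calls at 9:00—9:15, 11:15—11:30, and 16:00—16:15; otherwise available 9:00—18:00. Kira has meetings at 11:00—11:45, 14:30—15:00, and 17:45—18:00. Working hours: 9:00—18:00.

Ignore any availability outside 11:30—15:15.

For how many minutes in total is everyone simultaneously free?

Chen free within 09:00–18:00: 10:00–12:15, 14:30–14:45, 15:45–16:00.
Zheng free within 09:00–18:00: 09:15–11:15, 11:30–16:00, 16:15–18:00.
Kira free within 09:00–18:00: 09:00–11:00, 11:45–14:30, 15:00–17:45.
Chen ∩ Jamal: 10:00–11:15, 11:30–12:15, 14:30–14:45.
Chen ∩ Jamal ∩ Zheng: 10:00–11:15, 11:30–12:15, 14:30–14:45.
Chen ∩ Jamal ∩ Zheng ∩ Kira: 10:00–11:00, 11:45–12:15.
Restricted to 11:30–15:15: 11:45–12:15.
Total common minutes: 30.

30 minutes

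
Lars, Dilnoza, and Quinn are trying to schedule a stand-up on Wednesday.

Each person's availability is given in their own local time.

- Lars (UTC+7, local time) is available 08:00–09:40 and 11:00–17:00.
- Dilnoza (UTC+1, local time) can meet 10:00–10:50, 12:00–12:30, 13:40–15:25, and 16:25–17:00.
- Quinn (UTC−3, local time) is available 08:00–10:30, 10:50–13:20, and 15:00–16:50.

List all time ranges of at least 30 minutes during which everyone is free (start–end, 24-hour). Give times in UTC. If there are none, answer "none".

none

Lars → UTC: 01:00–02:40, 04:00–10:00.
Dilnoza → UTC: 09:00–09:50, 11:00–11:30, 12:40–14:25, 15:25–16:00.
Quinn → UTC: 11:00–13:30, 13:50–16:20, 18:00–19:50.
Lars ∩ Dilnoza: 09:00–09:50.
Lars ∩ Dilnoza ∩ Quinn: (none).
Windows ≥ 30 min: (none).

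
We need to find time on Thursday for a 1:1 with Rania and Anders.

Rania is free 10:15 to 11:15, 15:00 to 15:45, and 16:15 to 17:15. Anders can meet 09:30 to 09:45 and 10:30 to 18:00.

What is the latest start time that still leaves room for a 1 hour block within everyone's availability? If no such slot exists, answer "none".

16:15

Rania ∩ Anders: 10:30–11:15, 15:00–15:45, 16:15–17:15.
Windows ≥ 60 min: 16:15–17:15.
Latest start in the last window 16:15–17:15 is 17:15 − 60 min = 16:15.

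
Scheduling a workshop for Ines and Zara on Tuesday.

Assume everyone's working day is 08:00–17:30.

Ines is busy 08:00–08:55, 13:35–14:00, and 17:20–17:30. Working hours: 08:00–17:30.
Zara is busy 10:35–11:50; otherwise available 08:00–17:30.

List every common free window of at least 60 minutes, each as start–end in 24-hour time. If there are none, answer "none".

08:55–10:35, 11:50–13:35, 14:00–17:20

Ines free within 08:00–17:30: 08:55–13:35, 14:00–17:20.
Zara free within 08:00–17:30: 08:00–10:35, 11:50–17:30.
Ines ∩ Zara: 08:55–10:35, 11:50–13:35, 14:00–17:20.
Windows ≥ 60 min: 08:55–10:35, 11:50–13:35, 14:00–17:20.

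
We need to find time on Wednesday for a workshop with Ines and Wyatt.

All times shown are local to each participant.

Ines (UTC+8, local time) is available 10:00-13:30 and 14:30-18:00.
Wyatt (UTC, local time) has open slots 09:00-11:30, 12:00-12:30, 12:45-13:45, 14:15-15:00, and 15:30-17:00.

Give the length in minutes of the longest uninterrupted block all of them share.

60 minutes

Ines → UTC: 02:00–05:30, 06:30–10:00.
Wyatt → UTC: 09:00–11:30, 12:00–12:30, 12:45–13:45, 14:15–15:00, 15:30–17:00.
Ines ∩ Wyatt: 09:00–10:00.
Single common window of 60 minutes.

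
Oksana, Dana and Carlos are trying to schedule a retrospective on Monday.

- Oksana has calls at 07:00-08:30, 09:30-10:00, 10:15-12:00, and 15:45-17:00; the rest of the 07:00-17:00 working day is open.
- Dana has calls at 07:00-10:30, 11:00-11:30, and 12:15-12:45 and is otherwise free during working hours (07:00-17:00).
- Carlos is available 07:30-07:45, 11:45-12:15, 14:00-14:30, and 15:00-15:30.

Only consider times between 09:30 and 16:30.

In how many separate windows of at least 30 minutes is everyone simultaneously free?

2

Oksana free within 07:00–17:00: 08:30–09:30, 10:00–10:15, 12:00–15:45.
Dana free within 07:00–17:00: 10:30–11:00, 11:30–12:15, 12:45–17:00.
Oksana ∩ Dana: 12:00–12:15, 12:45–15:45.
Oksana ∩ Dana ∩ Carlos: 12:00–12:15, 14:00–14:30, 15:00–15:30.
Restricted to 09:30–16:30: 12:00–12:15, 14:00–14:30, 15:00–15:30.
Windows ≥ 30 min: 14:00–14:30, 15:00–15:30.
That's 2 windows.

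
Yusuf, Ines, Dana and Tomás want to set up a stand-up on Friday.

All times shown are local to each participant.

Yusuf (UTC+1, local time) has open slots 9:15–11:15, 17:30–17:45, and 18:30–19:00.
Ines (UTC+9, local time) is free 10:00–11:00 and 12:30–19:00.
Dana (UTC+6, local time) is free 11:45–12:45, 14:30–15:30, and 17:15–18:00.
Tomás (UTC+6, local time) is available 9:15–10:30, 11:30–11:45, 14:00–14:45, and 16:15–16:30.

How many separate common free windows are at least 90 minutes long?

Yusuf → UTC: 08:15–10:15, 16:30–16:45, 17:30–18:00.
Ines → UTC: 01:00–02:00, 03:30–10:00.
Dana → UTC: 05:45–06:45, 08:30–09:30, 11:15–12:00.
Tomás → UTC: 03:15–04:30, 05:30–05:45, 08:00–08:45, 10:15–10:30.
Yusuf ∩ Ines: 08:15–10:00.
Yusuf ∩ Ines ∩ Dana: 08:30–09:30.
Yusuf ∩ Ines ∩ Dana ∩ Tomás: 08:30–08:45.
Windows ≥ 90 min: (none).
That's 0 windows.

0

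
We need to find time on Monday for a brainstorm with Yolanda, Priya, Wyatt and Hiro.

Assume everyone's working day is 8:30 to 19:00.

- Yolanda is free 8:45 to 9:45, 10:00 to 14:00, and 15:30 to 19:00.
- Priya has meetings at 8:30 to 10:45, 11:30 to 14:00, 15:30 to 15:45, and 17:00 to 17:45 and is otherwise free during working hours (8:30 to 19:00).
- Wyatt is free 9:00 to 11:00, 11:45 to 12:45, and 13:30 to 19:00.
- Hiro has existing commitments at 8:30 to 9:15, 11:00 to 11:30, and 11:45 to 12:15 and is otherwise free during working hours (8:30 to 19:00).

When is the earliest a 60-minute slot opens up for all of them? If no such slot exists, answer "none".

15:45

Priya free within 08:30–19:00: 10:45–11:30, 14:00–15:30, 15:45–17:00, 17:45–19:00.
Hiro free within 08:30–19:00: 09:15–11:00, 11:30–11:45, 12:15–19:00.
Yolanda ∩ Priya: 10:45–11:30, 15:45–17:00, 17:45–19:00.
Yolanda ∩ Priya ∩ Wyatt: 10:45–11:00, 15:45–17:00, 17:45–19:00.
Yolanda ∩ Priya ∩ Wyatt ∩ Hiro: 10:45–11:00, 15:45–17:00, 17:45–19:00.
Windows ≥ 60 min: 15:45–17:00, 17:45–19:00.
Earliest such window starts at 15:45.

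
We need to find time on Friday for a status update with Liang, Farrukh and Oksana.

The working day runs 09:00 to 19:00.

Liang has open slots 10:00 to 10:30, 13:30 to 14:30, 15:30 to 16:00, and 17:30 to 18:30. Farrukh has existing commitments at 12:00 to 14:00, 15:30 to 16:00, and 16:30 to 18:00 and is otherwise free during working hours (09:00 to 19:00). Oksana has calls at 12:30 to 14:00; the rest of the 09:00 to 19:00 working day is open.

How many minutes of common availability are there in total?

90 minutes

Farrukh free within 09:00–19:00: 09:00–12:00, 14:00–15:30, 16:00–16:30, 18:00–19:00.
Oksana free within 09:00–19:00: 09:00–12:30, 14:00–19:00.
Liang ∩ Farrukh: 10:00–10:30, 14:00–14:30, 18:00–18:30.
Liang ∩ Farrukh ∩ Oksana: 10:00–10:30, 14:00–14:30, 18:00–18:30.
Total common minutes: 30 + 30 + 30 = 90.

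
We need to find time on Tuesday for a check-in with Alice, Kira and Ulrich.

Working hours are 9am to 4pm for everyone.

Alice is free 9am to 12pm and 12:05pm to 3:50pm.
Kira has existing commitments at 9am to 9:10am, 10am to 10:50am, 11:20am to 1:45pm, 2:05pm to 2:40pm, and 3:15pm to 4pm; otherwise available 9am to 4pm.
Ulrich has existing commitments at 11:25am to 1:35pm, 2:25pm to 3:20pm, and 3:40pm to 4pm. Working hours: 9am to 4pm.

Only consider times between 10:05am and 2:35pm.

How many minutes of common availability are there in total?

Kira free within 09:00–16:00: 09:10–10:00, 10:50–11:20, 13:45–14:05, 14:40–15:15.
Ulrich free within 09:00–16:00: 09:00–11:25, 13:35–14:25, 15:20–15:40.
Alice ∩ Kira: 09:10–10:00, 10:50–11:20, 13:45–14:05, 14:40–15:15.
Alice ∩ Kira ∩ Ulrich: 09:10–10:00, 10:50–11:20, 13:45–14:05.
Restricted to 10:05–14:35: 10:50–11:20, 13:45–14:05.
Total common minutes: 30 + 20 = 50.

50 minutes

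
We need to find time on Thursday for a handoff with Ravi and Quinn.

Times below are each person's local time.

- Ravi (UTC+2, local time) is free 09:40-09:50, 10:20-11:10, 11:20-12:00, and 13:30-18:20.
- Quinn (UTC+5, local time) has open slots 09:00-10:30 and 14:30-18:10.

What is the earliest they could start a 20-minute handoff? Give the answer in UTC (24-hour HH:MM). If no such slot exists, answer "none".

09:30

Ravi → UTC: 07:40–07:50, 08:20–09:10, 09:20–10:00, 11:30–16:20.
Quinn → UTC: 04:00–05:30, 09:30–13:10.
Ravi ∩ Quinn: 09:30–10:00, 11:30–13:10.
Windows ≥ 20 min: 09:30–10:00, 11:30–13:10.
Earliest such window starts at 09:30.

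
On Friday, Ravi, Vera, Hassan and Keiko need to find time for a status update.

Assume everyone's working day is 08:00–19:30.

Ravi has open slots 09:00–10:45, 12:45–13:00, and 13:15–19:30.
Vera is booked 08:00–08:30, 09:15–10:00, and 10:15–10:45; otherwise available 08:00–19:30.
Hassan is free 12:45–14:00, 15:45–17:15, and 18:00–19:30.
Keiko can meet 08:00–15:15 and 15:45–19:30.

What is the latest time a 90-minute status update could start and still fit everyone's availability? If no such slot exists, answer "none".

Vera free within 08:00–19:30: 08:30–09:15, 10:00–10:15, 10:45–19:30.
Ravi ∩ Vera: 09:00–09:15, 10:00–10:15, 12:45–13:00, 13:15–19:30.
Ravi ∩ Vera ∩ Hassan: 12:45–13:00, 13:15–14:00, 15:45–17:15, 18:00–19:30.
Ravi ∩ Vera ∩ Hassan ∩ Keiko: 12:45–13:00, 13:15–14:00, 15:45–17:15, 18:00–19:30.
Windows ≥ 90 min: 15:45–17:15, 18:00–19:30.
Latest start in the last window 18:00–19:30 is 19:30 − 90 min = 18:00.

18:00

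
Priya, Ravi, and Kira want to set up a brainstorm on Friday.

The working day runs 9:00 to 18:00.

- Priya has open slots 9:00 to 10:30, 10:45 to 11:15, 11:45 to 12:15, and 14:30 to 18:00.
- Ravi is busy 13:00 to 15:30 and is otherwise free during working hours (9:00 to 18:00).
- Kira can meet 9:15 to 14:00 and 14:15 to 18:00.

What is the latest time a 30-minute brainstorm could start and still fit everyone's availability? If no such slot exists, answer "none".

Ravi free within 09:00–18:00: 09:00–13:00, 15:30–18:00.
Priya ∩ Ravi: 09:00–10:30, 10:45–11:15, 11:45–12:15, 15:30–18:00.
Priya ∩ Ravi ∩ Kira: 09:15–10:30, 10:45–11:15, 11:45–12:15, 15:30–18:00.
Windows ≥ 30 min: 09:15–10:30, 10:45–11:15, 11:45–12:15, 15:30–18:00.
Latest start in the last window 15:30–18:00 is 18:00 − 30 min = 17:30.

17:30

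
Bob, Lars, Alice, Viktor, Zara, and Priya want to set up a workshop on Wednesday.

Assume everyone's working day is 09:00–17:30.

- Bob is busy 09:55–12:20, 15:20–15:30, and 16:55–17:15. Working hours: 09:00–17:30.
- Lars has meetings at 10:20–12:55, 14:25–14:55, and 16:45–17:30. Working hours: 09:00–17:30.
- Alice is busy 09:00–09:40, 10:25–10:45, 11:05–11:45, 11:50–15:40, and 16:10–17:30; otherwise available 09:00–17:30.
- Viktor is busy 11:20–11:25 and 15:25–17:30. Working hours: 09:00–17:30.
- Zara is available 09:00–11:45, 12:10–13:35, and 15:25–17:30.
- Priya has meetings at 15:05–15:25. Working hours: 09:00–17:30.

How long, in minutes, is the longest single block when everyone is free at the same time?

15 minutes

Bob free within 09:00–17:30: 09:00–09:55, 12:20–15:20, 15:30–16:55, 17:15–17:30.
Lars free within 09:00–17:30: 09:00–10:20, 12:55–14:25, 14:55–16:45.
Alice free within 09:00–17:30: 09:40–10:25, 10:45–11:05, 11:45–11:50, 15:40–16:10.
Viktor free within 09:00–17:30: 09:00–11:20, 11:25–15:25.
Priya free within 09:00–17:30: 09:00–15:05, 15:25–17:30.
Bob ∩ Lars: 09:00–09:55, 12:55–14:25, 14:55–15:20, 15:30–16:45.
Bob ∩ Lars ∩ Alice: 09:40–09:55, 15:40–16:10.
Bob ∩ Lars ∩ Alice ∩ Viktor: 09:40–09:55.
Bob ∩ Lars ∩ Alice ∩ Viktor ∩ Zara: 09:40–09:55.
Bob ∩ Lars ∩ Alice ∩ Viktor ∩ Zara ∩ Priya: 09:40–09:55.
Single common window of 15 minutes.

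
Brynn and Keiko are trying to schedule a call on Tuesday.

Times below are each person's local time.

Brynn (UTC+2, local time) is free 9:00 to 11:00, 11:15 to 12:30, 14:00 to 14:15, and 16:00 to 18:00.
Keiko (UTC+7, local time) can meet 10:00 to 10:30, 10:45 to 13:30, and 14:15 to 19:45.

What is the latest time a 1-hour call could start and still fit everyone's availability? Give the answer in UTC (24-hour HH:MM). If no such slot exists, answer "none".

Brynn → UTC: 07:00–09:00, 09:15–10:30, 12:00–12:15, 14:00–16:00.
Keiko → UTC: 03:00–03:30, 03:45–06:30, 07:15–12:45.
Brynn ∩ Keiko: 07:15–09:00, 09:15–10:30, 12:00–12:15.
Windows ≥ 60 min: 07:15–09:00, 09:15–10:30.
Latest start in the last window 09:15–10:30 is 10:30 − 60 min = 09:30.

09:30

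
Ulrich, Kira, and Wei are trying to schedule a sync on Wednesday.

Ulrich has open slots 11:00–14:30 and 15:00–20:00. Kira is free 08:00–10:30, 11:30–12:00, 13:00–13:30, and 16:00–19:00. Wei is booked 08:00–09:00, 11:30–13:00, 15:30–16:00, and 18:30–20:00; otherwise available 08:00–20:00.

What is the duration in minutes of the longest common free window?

Wei free within 08:00–20:00: 09:00–11:30, 13:00–15:30, 16:00–18:30.
Ulrich ∩ Kira: 11:30–12:00, 13:00–13:30, 16:00–19:00.
Ulrich ∩ Kira ∩ Wei: 13:00–13:30, 16:00–18:30.
Common window lengths: 30, 150 min; longest is 150.

150 minutes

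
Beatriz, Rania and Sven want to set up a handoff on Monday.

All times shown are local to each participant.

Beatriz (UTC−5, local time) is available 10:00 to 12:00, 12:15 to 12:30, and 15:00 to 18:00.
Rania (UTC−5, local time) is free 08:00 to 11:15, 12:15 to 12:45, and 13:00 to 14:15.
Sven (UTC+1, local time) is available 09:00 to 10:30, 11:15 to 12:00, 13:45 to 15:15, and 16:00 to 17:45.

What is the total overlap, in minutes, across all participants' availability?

75 minutes

Beatriz → UTC: 15:00–17:00, 17:15–17:30, 20:00–23:00.
Rania → UTC: 13:00–16:15, 17:15–17:45, 18:00–19:15.
Sven → UTC: 08:00–09:30, 10:15–11:00, 12:45–14:15, 15:00–16:45.
Beatriz ∩ Rania: 15:00–16:15, 17:15–17:30.
Beatriz ∩ Rania ∩ Sven: 15:00–16:15.
Total common minutes: 75.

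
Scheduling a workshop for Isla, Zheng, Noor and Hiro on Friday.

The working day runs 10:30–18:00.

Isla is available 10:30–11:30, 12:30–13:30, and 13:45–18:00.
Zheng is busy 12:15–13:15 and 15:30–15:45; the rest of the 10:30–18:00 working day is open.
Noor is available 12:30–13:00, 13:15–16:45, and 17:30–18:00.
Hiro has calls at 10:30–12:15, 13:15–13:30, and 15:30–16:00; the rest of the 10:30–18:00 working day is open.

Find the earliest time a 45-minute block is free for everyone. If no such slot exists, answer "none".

13:45

Zheng free within 10:30–18:00: 10:30–12:15, 13:15–15:30, 15:45–18:00.
Hiro free within 10:30–18:00: 12:15–13:15, 13:30–15:30, 16:00–18:00.
Isla ∩ Zheng: 10:30–11:30, 13:15–13:30, 13:45–15:30, 15:45–18:00.
Isla ∩ Zheng ∩ Noor: 13:15–13:30, 13:45–15:30, 15:45–16:45, 17:30–18:00.
Isla ∩ Zheng ∩ Noor ∩ Hiro: 13:45–15:30, 16:00–16:45, 17:30–18:00.
Windows ≥ 45 min: 13:45–15:30, 16:00–16:45.
Earliest such window starts at 13:45.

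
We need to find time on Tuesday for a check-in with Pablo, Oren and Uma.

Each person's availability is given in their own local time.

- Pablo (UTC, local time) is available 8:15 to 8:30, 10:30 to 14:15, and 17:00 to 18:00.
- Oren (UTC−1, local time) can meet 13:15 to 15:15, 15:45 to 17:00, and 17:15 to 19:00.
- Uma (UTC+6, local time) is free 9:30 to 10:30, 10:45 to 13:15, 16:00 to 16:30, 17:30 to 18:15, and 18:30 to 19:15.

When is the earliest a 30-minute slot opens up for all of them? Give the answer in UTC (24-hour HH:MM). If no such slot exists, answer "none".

none

Pablo → UTC: 08:15–08:30, 10:30–14:15, 17:00–18:00.
Oren → UTC: 14:15–16:15, 16:45–18:00, 18:15–20:00.
Uma → UTC: 03:30–04:30, 04:45–07:15, 10:00–10:30, 11:30–12:15, 12:30–13:15.
Pablo ∩ Oren: 17:00–18:00.
Pablo ∩ Oren ∩ Uma: (none).
Windows ≥ 30 min: (none).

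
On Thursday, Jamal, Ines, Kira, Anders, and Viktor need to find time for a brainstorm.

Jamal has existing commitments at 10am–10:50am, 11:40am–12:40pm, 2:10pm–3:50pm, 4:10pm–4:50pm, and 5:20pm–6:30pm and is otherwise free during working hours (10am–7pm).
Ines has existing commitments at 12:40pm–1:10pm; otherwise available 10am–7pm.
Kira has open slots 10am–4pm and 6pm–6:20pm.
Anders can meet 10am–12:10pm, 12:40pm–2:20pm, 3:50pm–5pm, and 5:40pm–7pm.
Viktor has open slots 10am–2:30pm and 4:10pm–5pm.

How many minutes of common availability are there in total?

110 minutes

Jamal free within 10:00–19:00: 10:50–11:40, 12:40–14:10, 15:50–16:10, 16:50–17:20, 18:30–19:00.
Ines free within 10:00–19:00: 10:00–12:40, 13:10–19:00.
Jamal ∩ Ines: 10:50–11:40, 13:10–14:10, 15:50–16:10, 16:50–17:20, 18:30–19:00.
Jamal ∩ Ines ∩ Kira: 10:50–11:40, 13:10–14:10, 15:50–16:00.
Jamal ∩ Ines ∩ Kira ∩ Anders: 10:50–11:40, 13:10–14:10, 15:50–16:00.
Jamal ∩ Ines ∩ Kira ∩ Anders ∩ Viktor: 10:50–11:40, 13:10–14:10.
Total common minutes: 50 + 60 = 110.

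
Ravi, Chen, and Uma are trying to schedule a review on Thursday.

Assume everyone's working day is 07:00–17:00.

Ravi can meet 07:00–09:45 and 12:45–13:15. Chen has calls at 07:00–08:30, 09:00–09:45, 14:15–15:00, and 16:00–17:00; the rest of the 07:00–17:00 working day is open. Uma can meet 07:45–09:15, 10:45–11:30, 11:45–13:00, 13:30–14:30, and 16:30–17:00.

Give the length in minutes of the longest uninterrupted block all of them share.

Chen free within 07:00–17:00: 08:30–09:00, 09:45–14:15, 15:00–16:00.
Ravi ∩ Chen: 08:30–09:00, 12:45–13:15.
Ravi ∩ Chen ∩ Uma: 08:30–09:00, 12:45–13:00.
Common window lengths: 30, 15 min; longest is 30.

30 minutes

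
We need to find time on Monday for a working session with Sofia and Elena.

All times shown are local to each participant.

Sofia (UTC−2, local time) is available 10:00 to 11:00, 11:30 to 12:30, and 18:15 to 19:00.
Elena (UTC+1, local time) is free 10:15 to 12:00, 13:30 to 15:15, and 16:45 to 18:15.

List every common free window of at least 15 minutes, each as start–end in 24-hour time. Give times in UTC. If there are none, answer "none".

Sofia → UTC: 12:00–13:00, 13:30–14:30, 20:15–21:00.
Elena → UTC: 09:15–11:00, 12:30–14:15, 15:45–17:15.
Sofia ∩ Elena: 12:30–13:00, 13:30–14:15.
Windows ≥ 15 min: 12:30–13:00, 13:30–14:15.

12:30–13:00, 13:30–14:15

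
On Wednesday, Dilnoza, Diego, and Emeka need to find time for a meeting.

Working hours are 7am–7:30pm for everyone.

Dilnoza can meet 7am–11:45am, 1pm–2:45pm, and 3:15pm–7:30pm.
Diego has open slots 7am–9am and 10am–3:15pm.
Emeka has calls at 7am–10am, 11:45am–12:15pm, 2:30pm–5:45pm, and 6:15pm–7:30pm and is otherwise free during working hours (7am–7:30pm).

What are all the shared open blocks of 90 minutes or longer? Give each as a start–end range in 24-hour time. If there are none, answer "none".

10:00–11:45, 13:00–14:30

Emeka free within 07:00–19:30: 10:00–11:45, 12:15–14:30, 17:45–18:15.
Dilnoza ∩ Diego: 07:00–09:00, 10:00–11:45, 13:00–14:45.
Dilnoza ∩ Diego ∩ Emeka: 10:00–11:45, 13:00–14:30.
Windows ≥ 90 min: 10:00–11:45, 13:00–14:30.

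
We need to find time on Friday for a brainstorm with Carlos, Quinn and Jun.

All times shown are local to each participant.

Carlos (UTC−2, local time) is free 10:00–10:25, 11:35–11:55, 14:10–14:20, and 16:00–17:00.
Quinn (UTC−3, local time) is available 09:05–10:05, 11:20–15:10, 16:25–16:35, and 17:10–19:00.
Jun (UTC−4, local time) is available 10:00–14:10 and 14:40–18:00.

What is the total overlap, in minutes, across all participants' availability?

20 minutes

Carlos → UTC: 12:00–12:25, 13:35–13:55, 16:10–16:20, 18:00–19:00.
Quinn → UTC: 12:05–13:05, 14:20–18:10, 19:25–19:35, 20:10–22:00.
Jun → UTC: 14:00–18:10, 18:40–22:00.
Carlos ∩ Quinn: 12:05–12:25, 16:10–16:20, 18:00–18:10.
Carlos ∩ Quinn ∩ Jun: 16:10–16:20, 18:00–18:10.
Total common minutes: 10 + 10 = 20.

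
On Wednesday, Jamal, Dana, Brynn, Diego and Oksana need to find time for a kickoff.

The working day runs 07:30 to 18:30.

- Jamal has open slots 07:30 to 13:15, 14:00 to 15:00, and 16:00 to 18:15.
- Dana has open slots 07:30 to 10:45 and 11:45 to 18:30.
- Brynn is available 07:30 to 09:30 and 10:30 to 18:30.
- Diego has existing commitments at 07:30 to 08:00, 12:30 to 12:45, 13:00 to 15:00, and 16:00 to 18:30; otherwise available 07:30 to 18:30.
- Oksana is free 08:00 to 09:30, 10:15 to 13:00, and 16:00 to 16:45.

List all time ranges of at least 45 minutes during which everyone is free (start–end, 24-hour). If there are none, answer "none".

08:00–09:30, 11:45–12:30

Diego free within 07:30–18:30: 08:00–12:30, 12:45–13:00, 15:00–16:00.
Jamal ∩ Dana: 07:30–10:45, 11:45–13:15, 14:00–15:00, 16:00–18:15.
Jamal ∩ Dana ∩ Brynn: 07:30–09:30, 10:30–10:45, 11:45–13:15, 14:00–15:00, 16:00–18:15.
Jamal ∩ Dana ∩ Brynn ∩ Diego: 08:00–09:30, 10:30–10:45, 11:45–12:30, 12:45–13:00.
Jamal ∩ Dana ∩ Brynn ∩ Diego ∩ Oksana: 08:00–09:30, 10:30–10:45, 11:45–12:30, 12:45–13:00.
Windows ≥ 45 min: 08:00–09:30, 11:45–12:30.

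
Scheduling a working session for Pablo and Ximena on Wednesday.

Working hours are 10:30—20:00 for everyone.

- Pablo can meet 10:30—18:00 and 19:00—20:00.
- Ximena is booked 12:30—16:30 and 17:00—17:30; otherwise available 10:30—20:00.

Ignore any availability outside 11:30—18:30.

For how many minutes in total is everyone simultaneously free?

120 minutes

Ximena free within 10:30–20:00: 10:30–12:30, 16:30–17:00, 17:30–20:00.
Pablo ∩ Ximena: 10:30–12:30, 16:30–17:00, 17:30–18:00, 19:00–20:00.
Restricted to 11:30–18:30: 11:30–12:30, 16:30–17:00, 17:30–18:00.
Total common minutes: 60 + 30 + 30 = 120.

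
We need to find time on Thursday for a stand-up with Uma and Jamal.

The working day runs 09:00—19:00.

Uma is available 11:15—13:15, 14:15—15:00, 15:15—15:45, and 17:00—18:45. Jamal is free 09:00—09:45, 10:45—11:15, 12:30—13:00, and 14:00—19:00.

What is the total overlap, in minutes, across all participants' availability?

210 minutes

Uma ∩ Jamal: 12:30–13:00, 14:15–15:00, 15:15–15:45, 17:00–18:45.
Total common minutes: 30 + 45 + 30 + 105 = 210.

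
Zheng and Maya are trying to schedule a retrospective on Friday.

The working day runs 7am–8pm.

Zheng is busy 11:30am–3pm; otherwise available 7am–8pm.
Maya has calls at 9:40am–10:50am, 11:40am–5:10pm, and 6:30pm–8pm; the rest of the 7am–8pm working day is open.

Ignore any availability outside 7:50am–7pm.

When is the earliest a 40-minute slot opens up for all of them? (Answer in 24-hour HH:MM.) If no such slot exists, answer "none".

Zheng free within 07:00–20:00: 07:00–11:30, 15:00–20:00.
Maya free within 07:00–20:00: 07:00–09:40, 10:50–11:40, 17:10–18:30.
Zheng ∩ Maya: 07:00–09:40, 10:50–11:30, 17:10–18:30.
Restricted to 07:50–19:00: 07:50–09:40, 10:50–11:30, 17:10–18:30.
Windows ≥ 40 min: 07:50–09:40, 10:50–11:30, 17:10–18:30.
Earliest such window starts at 07:50.

07:50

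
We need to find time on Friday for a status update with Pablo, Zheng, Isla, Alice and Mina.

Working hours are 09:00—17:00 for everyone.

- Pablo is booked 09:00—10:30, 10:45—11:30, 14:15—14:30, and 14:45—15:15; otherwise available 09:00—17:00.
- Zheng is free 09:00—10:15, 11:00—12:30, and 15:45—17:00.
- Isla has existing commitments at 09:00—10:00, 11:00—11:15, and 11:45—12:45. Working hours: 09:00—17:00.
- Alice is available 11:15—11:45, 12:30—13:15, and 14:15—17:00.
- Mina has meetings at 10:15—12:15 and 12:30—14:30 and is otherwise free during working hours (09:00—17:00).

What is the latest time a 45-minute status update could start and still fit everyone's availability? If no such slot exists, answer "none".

Pablo free within 09:00–17:00: 10:30–10:45, 11:30–14:15, 14:30–14:45, 15:15–17:00.
Isla free within 09:00–17:00: 10:00–11:00, 11:15–11:45, 12:45–17:00.
Mina free within 09:00–17:00: 09:00–10:15, 12:15–12:30, 14:30–17:00.
Pablo ∩ Zheng: 11:30–12:30, 15:45–17:00.
Pablo ∩ Zheng ∩ Isla: 11:30–11:45, 15:45–17:00.
Pablo ∩ Zheng ∩ Isla ∩ Alice: 11:30–11:45, 15:45–17:00.
Pablo ∩ Zheng ∩ Isla ∩ Alice ∩ Mina: 15:45–17:00.
Windows ≥ 45 min: 15:45–17:00.
Latest start in the last window 15:45–17:00 is 17:00 − 45 min = 16:15.

16:15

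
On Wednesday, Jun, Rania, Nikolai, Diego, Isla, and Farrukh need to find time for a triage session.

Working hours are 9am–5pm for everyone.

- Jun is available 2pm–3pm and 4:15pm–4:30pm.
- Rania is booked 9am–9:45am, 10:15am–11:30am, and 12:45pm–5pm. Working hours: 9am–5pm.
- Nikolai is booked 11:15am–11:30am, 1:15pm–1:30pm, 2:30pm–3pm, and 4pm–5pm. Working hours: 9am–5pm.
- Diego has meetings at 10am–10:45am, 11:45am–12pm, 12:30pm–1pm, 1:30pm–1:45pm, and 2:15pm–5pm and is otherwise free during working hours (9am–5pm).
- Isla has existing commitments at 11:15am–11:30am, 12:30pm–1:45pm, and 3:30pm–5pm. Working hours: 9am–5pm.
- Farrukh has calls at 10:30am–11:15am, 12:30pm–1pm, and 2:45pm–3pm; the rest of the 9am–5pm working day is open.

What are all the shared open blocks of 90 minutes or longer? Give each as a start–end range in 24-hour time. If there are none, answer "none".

Rania free within 09:00–17:00: 09:45–10:15, 11:30–12:45.
Nikolai free within 09:00–17:00: 09:00–11:15, 11:30–13:15, 13:30–14:30, 15:00–16:00.
Diego free within 09:00–17:00: 09:00–10:00, 10:45–11:45, 12:00–12:30, 13:00–13:30, 13:45–14:15.
Isla free within 09:00–17:00: 09:00–11:15, 11:30–12:30, 13:45–15:30.
Farrukh free within 09:00–17:00: 09:00–10:30, 11:15–12:30, 13:00–14:45, 15:00–17:00.
Jun ∩ Rania: (none).
Jun ∩ Rania ∩ Nikolai: (none).
Jun ∩ Rania ∩ Nikolai ∩ Diego: (none).
Jun ∩ Rania ∩ Nikolai ∩ Diego ∩ Isla: (none).
Jun ∩ Rania ∩ Nikolai ∩ Diego ∩ Isla ∩ Farrukh: (none).
Windows ≥ 90 min: (none).

none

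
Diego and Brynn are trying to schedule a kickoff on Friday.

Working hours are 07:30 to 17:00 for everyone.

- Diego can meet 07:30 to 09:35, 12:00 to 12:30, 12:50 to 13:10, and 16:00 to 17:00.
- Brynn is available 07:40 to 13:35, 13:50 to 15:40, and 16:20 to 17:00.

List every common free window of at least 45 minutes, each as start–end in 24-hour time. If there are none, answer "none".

Diego ∩ Brynn: 07:40–09:35, 12:00–12:30, 12:50–13:10, 16:20–17:00.
Windows ≥ 45 min: 07:40–09:35.

07:40–09:35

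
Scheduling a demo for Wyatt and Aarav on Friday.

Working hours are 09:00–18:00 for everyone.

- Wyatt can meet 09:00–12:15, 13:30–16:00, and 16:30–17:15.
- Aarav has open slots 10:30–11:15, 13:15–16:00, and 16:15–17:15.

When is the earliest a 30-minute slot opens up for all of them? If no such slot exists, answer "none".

10:30

Wyatt ∩ Aarav: 10:30–11:15, 13:30–16:00, 16:30–17:15.
Windows ≥ 30 min: 10:30–11:15, 13:30–16:00, 16:30–17:15.
Earliest such window starts at 10:30.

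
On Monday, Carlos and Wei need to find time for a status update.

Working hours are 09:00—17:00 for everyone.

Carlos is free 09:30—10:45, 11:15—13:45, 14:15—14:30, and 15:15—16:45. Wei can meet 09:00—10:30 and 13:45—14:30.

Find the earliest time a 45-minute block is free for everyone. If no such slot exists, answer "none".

Carlos ∩ Wei: 09:30–10:30, 14:15–14:30.
Windows ≥ 45 min: 09:30–10:30.
Earliest such window starts at 09:30.

09:30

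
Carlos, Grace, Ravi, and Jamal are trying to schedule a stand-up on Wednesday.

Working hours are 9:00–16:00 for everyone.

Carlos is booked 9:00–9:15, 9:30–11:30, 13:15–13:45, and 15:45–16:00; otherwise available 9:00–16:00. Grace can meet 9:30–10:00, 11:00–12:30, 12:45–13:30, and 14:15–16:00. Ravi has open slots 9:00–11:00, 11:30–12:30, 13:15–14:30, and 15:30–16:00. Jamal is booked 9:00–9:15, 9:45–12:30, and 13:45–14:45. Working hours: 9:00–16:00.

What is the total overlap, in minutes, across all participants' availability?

Carlos free within 09:00–16:00: 09:15–09:30, 11:30–13:15, 13:45–15:45.
Jamal free within 09:00–16:00: 09:15–09:45, 12:30–13:45, 14:45–16:00.
Carlos ∩ Grace: 11:30–12:30, 12:45–13:15, 14:15–15:45.
Carlos ∩ Grace ∩ Ravi: 11:30–12:30, 14:15–14:30, 15:30–15:45.
Carlos ∩ Grace ∩ Ravi ∩ Jamal: 15:30–15:45.
Total common minutes: 15.

15 minutes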